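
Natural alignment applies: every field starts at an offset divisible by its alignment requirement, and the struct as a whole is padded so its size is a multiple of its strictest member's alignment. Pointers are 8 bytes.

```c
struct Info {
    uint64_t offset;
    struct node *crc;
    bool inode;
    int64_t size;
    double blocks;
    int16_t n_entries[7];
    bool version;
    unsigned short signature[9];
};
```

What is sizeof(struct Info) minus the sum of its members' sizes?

14

offset at 0 (size 8, align 8) → ends 8
crc at 8 (size 8, align 8) → ends 16
inode at 16 (size 1, align 1) → ends 17
pad 7 to align 8 for size
size at 24 (size 8, align 8) → ends 32
blocks at 32 (size 8, align 8) → ends 40
n_entries at 40 (size 14, align 2) → ends 54
version at 54 (size 1, align 1) → ends 55
pad 1 to align 2 for signature
signature at 56 (size 18, align 2) → ends 74
tail pad 6 to reach multiple of 8
total 80 bytes, alignment 8
data bytes 66, size 80 → padding 14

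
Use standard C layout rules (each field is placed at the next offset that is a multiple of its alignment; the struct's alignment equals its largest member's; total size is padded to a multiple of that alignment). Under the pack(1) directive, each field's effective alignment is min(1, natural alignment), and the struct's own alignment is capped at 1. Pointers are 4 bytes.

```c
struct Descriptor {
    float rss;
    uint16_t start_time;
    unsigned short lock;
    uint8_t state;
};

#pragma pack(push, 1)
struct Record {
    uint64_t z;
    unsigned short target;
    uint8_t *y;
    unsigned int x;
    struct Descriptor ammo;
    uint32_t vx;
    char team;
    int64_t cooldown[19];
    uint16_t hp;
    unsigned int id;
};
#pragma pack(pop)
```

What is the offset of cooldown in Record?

Descriptor: 0..4  rss  (4B, 4-aligned); 4..6  start_time  (2B, 2-aligned); 6..8  lock  (2B, 2-aligned); 8..9  state  (1B, 1-aligned); 9..12  -- tail padding (3B); sizeof = 12, alignof = 4
0..8  z  (8B, 1-aligned)
8..10  target  (2B, 1-aligned)
10..14  y  (4B, 1-aligned)
14..18  x  (4B, 1-aligned)
18..30  ammo  (12B, 1-aligned)
30..34  vx  (4B, 1-aligned)
34..35  team  (1B, 1-aligned)
35..187  cooldown  (152B, 1-aligned)

35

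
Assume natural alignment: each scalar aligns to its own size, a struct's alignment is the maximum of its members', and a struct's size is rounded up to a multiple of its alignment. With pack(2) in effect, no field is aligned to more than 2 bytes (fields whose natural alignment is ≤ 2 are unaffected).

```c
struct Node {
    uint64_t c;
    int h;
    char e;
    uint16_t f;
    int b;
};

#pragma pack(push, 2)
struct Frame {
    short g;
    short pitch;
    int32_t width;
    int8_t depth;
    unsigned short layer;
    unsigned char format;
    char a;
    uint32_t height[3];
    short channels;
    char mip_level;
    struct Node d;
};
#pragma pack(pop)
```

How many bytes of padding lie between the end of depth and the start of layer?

Node: c at 0 (size 8, align 8) → ends 8; h at 8 (size 4, align 4) → ends 12; e at 12 (size 1, align 1) → ends 13; pad 1 to align 2 for f; f at 14 (size 2, align 2) → ends 16; b at 16 (size 4, align 4) → ends 20; tail pad 4 to reach multiple of 8; total 24 bytes, alignment 8
g at 0 (size 2, align 2) → ends 2
pitch at 2 (size 2, align 2) → ends 4
width at 4 (size 4, align 2) → ends 8
depth at 8 (size 1, align 1) → ends 9
pad 1 to align 2 for layer
layer at 10 (size 2, align 2) → ends 12

1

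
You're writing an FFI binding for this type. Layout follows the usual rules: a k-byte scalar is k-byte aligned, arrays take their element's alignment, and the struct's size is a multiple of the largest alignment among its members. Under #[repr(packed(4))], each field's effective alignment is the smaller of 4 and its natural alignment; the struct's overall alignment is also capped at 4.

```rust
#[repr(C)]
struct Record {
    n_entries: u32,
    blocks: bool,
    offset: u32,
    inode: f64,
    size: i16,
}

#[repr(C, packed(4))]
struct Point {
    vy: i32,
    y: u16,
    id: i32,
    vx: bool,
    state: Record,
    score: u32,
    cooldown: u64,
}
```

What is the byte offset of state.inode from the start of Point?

Record: n_entries at 0 (size 4, align 4) → ends 4; blocks at 4 (size 1, align 1) → ends 5; pad 3 to align 4 for offset; offset at 8 (size 4, align 4) → ends 12; pad 4 to align 8 for inode; inode at 16 (size 8, align 8) → ends 24; size at 24 (size 2, align 2) → ends 26; tail pad 6 to reach multiple of 8; total 32 bytes, alignment 8
vy at 0 (size 4, align 4) → ends 4
y at 4 (size 2, align 2) → ends 6
pad 2 to align 4 for id
id at 8 (size 4, align 4) → ends 12
vx at 12 (size 1, align 1) → ends 13
pad 3 to align 4 for state
state at 16 (size 32, align 4) → ends 48
within Record: inode at 16
16 + 16 = 32

32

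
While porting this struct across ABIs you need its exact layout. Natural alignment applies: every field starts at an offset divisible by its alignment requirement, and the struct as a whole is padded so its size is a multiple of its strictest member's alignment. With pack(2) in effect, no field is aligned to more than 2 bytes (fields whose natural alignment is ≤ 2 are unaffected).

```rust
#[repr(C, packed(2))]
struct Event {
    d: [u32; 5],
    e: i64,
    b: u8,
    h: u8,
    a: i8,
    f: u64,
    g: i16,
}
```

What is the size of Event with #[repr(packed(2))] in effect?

@0: d [20B, align 2] → 20
@20: e [8B, align 2] → 28
@28: b [1B, align 1] → 29
@29: h [1B, align 1] → 30
@30: a [1B, align 1] → 31
+1 pad (align 2)
@32: f [8B, align 2] → 40
@40: g [2B, align 2] → 42
size 42, align 2

42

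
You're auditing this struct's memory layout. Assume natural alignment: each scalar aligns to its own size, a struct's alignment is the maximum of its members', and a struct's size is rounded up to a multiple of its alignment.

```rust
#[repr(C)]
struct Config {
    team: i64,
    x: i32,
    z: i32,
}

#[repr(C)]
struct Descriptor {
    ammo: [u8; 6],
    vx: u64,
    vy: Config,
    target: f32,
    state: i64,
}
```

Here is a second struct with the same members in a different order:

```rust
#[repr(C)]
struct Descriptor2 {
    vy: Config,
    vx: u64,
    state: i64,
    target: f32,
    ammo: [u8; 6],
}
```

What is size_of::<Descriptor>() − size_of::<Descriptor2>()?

Config: 0..8  team  (8B, 8-aligned); 8..12  x  (4B, 4-aligned); 12..16  z  (4B, 4-aligned); sizeof = 16, alignof = 8
0..6  ammo  (6B, 1-aligned)
6..8  -- padding (2B)
8..16  vx  (8B, 8-aligned)
16..32  vy  (16B, 8-aligned)
32..36  target  (4B, 4-aligned)
36..40  -- padding (4B)
40..48  state  (8B, 8-aligned)
sizeof = 48, alignof = 8
— Descriptor2 —
0..16  vy  (16B, 8-aligned)
16..24  vx  (8B, 8-aligned)
24..32  state  (8B, 8-aligned)
32..36  target  (4B, 4-aligned)
36..42  ammo  (6B, 1-aligned)
42..48  -- tail padding (6B)
sizeof = 48, alignof = 8
48 − 48 = 0

0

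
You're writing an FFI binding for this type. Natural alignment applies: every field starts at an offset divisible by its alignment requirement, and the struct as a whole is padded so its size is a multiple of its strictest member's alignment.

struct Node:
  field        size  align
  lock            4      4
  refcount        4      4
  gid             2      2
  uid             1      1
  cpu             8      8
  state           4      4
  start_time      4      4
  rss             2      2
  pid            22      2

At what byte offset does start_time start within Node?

@0: lock [4B, align 4] → 4
@4: refcount [4B, align 4] → 8
@8: gid [2B, align 2] → 10
@10: uid [1B, align 1] → 11
+5 pad (align 8)
@16: cpu [8B, align 8] → 24
@24: state [4B, align 4] → 28
@28: start_time [4B, align 4] → 32

28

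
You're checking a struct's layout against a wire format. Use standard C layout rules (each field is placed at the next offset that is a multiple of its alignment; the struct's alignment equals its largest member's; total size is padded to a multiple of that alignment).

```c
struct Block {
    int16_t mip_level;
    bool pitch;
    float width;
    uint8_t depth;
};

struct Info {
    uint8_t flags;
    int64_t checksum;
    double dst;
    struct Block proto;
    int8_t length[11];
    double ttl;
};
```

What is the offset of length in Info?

Block: @0: mip_level [2B, align 2] → 2; @2: pitch [1B, align 1] → 3; +1 pad (align 4); @4: width [4B, align 4] → 8; @8: depth [1B, align 1] → 9; +3 tail pad (align 4); size 12, align 4
@0: flags [1B, align 1] → 1
+7 pad (align 8)
@8: checksum [8B, align 8] → 16
@16: dst [8B, align 8] → 24
@24: proto [12B, align 4] → 36
@36: length [11B, align 1] → 47

36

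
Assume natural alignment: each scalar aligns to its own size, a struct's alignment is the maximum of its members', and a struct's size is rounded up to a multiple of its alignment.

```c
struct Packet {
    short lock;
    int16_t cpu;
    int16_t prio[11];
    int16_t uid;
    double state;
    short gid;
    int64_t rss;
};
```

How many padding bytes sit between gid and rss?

6

lock at 0 (size 2, align 2) → ends 2
cpu at 2 (size 2, align 2) → ends 4
prio at 4 (size 22, align 2) → ends 26
uid at 26 (size 2, align 2) → ends 28
pad 4 to align 8 for state
state at 32 (size 8, align 8) → ends 40
gid at 40 (size 2, align 2) → ends 42
pad 6 to align 8 for rss
rss at 48 (size 8, align 8) → ends 56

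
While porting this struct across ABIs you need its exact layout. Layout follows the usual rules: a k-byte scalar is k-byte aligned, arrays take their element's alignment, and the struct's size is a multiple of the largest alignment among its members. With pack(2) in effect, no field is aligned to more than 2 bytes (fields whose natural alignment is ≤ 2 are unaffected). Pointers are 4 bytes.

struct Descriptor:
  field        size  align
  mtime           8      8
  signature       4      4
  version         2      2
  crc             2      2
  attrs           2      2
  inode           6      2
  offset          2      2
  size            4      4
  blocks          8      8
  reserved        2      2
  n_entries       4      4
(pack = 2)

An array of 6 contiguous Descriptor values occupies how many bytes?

264

0..8  mtime  (8B, 2-aligned)
8..12  signature  (4B, 2-aligned)
12..14  version  (2B, 2-aligned)
14..16  crc  (2B, 2-aligned)
16..18  attrs  (2B, 2-aligned)
18..24  inode  (6B, 2-aligned)
24..26  offset  (2B, 2-aligned)
26..30  size  (4B, 2-aligned)
30..38  blocks  (8B, 2-aligned)
38..40  reserved  (2B, 2-aligned)
40..44  n_entries  (4B, 2-aligned)
sizeof = 44, alignof = 2
array of 6: 6 × 44 = 264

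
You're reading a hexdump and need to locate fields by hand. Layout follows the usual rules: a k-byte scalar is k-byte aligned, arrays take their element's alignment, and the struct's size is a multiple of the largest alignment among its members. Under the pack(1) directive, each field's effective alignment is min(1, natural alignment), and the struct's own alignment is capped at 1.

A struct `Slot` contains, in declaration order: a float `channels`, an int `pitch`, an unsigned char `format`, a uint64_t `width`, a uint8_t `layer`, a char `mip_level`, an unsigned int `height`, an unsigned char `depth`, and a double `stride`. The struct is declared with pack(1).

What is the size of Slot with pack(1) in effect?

32

0..4  channels  (4B, 1-aligned)
4..8  pitch  (4B, 1-aligned)
8..9  format  (1B, 1-aligned)
9..17  width  (8B, 1-aligned)
17..18  layer  (1B, 1-aligned)
18..19  mip_level  (1B, 1-aligned)
19..23  height  (4B, 1-aligned)
23..24  depth  (1B, 1-aligned)
24..32  stride  (8B, 1-aligned)
sizeof = 32, alignof = 1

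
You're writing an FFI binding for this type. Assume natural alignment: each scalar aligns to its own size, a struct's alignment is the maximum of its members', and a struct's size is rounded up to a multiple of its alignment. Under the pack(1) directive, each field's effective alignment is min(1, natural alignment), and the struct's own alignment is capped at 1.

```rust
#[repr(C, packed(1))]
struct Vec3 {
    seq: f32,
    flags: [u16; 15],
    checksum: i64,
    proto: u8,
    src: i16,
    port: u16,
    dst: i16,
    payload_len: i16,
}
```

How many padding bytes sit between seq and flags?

0

0..4  seq  (4B, 1-aligned)
4..34  flags  (30B, 1-aligned)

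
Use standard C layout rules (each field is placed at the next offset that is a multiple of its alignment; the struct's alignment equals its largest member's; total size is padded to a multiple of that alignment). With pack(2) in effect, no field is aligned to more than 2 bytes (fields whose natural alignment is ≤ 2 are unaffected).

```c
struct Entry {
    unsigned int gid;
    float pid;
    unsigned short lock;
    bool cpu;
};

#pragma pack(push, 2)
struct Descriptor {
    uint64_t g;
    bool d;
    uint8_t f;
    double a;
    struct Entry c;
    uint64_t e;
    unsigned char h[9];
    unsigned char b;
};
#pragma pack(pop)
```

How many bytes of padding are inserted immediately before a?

0

Entry: @0: gid [4B, align 4] → 4; @4: pid [4B, align 4] → 8; @8: lock [2B, align 2] → 10; @10: cpu [1B, align 1] → 11; +1 tail pad (align 4); size 12, align 4
@0: g [8B, align 2] → 8
@8: d [1B, align 1] → 9
@9: f [1B, align 1] → 10
@10: a [8B, align 2] → 18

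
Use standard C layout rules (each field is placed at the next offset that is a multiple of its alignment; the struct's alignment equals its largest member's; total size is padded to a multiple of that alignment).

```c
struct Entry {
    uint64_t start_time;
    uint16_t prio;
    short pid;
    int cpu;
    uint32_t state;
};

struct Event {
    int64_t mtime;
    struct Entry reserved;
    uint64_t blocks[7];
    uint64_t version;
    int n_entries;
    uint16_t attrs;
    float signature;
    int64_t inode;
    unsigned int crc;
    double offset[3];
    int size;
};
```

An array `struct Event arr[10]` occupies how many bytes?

Entry: @0: start_time [8B, align 8] → 8; @8: prio [2B, align 2] → 10; @10: pid [2B, align 2] → 12; @12: cpu [4B, align 4] → 16; @16: state [4B, align 4] → 20; +4 tail pad (align 8); size 24, align 8
@0: mtime [8B, align 8] → 8
@8: reserved [24B, align 8] → 32
@32: blocks [56B, align 8] → 88
@88: version [8B, align 8] → 96
@96: n_entries [4B, align 4] → 100
@100: attrs [2B, align 2] → 102
+2 pad (align 4)
@104: signature [4B, align 4] → 108
+4 pad (align 8)
@112: inode [8B, align 8] → 120
@120: crc [4B, align 4] → 124
+4 pad (align 8)
@128: offset [24B, align 8] → 152
@152: size [4B, align 4] → 156
+4 tail pad (align 8)
size 160, align 8
array of 10: 10 × 160 = 1600

1600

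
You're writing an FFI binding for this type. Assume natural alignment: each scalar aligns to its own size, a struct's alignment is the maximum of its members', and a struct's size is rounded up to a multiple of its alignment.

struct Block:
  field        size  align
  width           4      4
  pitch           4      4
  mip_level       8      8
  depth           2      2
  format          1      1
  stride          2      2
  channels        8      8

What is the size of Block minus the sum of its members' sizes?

3

@0: width [4B, align 4] → 4
@4: pitch [4B, align 4] → 8
@8: mip_level [8B, align 8] → 16
@16: depth [2B, align 2] → 18
@18: format [1B, align 1] → 19
+1 pad (align 2)
@20: stride [2B, align 2] → 22
+2 pad (align 8)
@24: channels [8B, align 8] → 32
size 32, align 8
data bytes 29, size 32 → padding 3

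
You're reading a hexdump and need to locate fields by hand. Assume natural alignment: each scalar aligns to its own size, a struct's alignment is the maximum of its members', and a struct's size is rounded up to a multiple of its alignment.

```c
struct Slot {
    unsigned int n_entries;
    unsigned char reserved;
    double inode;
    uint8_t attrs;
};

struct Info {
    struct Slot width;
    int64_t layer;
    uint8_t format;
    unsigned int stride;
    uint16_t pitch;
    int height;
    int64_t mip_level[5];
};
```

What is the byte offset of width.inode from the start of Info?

Slot: 0..4  n_entries  (4B, 4-aligned); 4..5  reserved  (1B, 1-aligned); 5..8  -- padding (3B); 8..16  inode  (8B, 8-aligned); 16..17  attrs  (1B, 1-aligned); 17..24  -- tail padding (7B); sizeof = 24, alignof = 8
0..24  width  (24B, 8-aligned)
within Slot: inode at 8
0 + 8 = 8

8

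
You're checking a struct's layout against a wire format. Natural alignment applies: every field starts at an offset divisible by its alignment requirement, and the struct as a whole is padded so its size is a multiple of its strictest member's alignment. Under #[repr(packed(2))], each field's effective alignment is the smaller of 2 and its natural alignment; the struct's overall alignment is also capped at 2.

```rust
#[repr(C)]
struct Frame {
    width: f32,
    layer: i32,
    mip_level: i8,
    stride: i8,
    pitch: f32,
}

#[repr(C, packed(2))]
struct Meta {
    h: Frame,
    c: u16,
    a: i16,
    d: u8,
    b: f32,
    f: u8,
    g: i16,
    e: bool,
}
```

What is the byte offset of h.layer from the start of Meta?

Frame: 0..4  width  (4B, 4-aligned); 4..8  layer  (4B, 4-aligned); 8..9  mip_level  (1B, 1-aligned); 9..10  stride  (1B, 1-aligned); 10..12  -- padding (2B); 12..16  pitch  (4B, 4-aligned); sizeof = 16, alignof = 4
0..16  h  (16B, 2-aligned)
within Frame: layer at 4
0 + 4 = 4

4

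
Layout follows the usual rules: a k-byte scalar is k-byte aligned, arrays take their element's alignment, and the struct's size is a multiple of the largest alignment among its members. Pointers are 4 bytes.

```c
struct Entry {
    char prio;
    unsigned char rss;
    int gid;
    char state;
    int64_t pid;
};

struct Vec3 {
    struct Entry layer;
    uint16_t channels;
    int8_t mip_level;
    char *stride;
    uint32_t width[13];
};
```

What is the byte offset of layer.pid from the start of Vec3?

Entry: @0: prio [1B, align 1] → 1; @1: rss [1B, align 1] → 2; +2 pad (align 4); @4: gid [4B, align 4] → 8; @8: state [1B, align 1] → 9; +7 pad (align 8); @16: pid [8B, align 8] → 24; size 24, align 8
@0: layer [24B, align 8] → 24
within Entry: pid at 16
0 + 16 = 16

16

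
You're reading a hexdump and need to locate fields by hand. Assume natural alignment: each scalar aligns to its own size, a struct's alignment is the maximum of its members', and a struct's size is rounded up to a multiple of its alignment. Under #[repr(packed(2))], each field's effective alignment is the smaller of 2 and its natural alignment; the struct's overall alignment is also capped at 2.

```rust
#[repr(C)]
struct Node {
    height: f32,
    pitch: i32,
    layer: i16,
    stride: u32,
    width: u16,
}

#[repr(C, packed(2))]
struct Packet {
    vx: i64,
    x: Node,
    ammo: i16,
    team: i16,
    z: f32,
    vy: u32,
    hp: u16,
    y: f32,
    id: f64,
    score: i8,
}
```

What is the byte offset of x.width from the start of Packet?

24

Node: height at 0 (size 4, align 4) → ends 4; pitch at 4 (size 4, align 4) → ends 8; layer at 8 (size 2, align 2) → ends 10; pad 2 to align 4 for stride; stride at 12 (size 4, align 4) → ends 16; width at 16 (size 2, align 2) → ends 18; tail pad 2 to reach multiple of 4; total 20 bytes, alignment 4
vx at 0 (size 8, align 2) → ends 8
x at 8 (size 20, align 2) → ends 28
within Node: width at 16
8 + 16 = 24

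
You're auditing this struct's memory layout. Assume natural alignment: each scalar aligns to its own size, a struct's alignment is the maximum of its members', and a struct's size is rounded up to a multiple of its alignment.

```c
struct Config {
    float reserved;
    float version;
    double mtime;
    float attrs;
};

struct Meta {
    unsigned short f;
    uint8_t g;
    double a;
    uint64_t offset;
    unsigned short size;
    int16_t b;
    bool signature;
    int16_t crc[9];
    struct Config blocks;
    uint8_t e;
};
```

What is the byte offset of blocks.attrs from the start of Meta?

Config: 0..4  reserved  (4B, 4-aligned); 4..8  version  (4B, 4-aligned); 8..16  mtime  (8B, 8-aligned); 16..20  attrs  (4B, 4-aligned); 20..24  -- tail padding (4B); sizeof = 24, alignof = 8
0..2  f  (2B, 2-aligned)
2..3  g  (1B, 1-aligned)
3..8  -- padding (5B)
8..16  a  (8B, 8-aligned)
16..24  offset  (8B, 8-aligned)
24..26  size  (2B, 2-aligned)
26..28  b  (2B, 2-aligned)
28..29  signature  (1B, 1-aligned)
29..30  -- padding (1B)
30..48  crc  (18B, 2-aligned)
48..72  blocks  (24B, 8-aligned)
within Config: attrs at 16
48 + 16 = 64

64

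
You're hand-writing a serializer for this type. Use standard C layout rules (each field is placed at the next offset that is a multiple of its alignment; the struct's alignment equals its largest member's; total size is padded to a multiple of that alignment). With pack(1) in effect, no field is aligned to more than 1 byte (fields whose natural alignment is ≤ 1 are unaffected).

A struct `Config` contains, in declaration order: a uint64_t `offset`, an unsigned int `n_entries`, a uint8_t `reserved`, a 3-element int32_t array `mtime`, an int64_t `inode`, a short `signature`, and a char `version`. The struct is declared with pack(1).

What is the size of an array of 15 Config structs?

offset at 0 (size 8, align 1) → ends 8
n_entries at 8 (size 4, align 1) → ends 12
reserved at 12 (size 1, align 1) → ends 13
mtime at 13 (size 12, align 1) → ends 25
inode at 25 (size 8, align 1) → ends 33
signature at 33 (size 2, align 1) → ends 35
version at 35 (size 1, align 1) → ends 36
total 36 bytes, alignment 1
array of 15: 15 × 36 = 540

540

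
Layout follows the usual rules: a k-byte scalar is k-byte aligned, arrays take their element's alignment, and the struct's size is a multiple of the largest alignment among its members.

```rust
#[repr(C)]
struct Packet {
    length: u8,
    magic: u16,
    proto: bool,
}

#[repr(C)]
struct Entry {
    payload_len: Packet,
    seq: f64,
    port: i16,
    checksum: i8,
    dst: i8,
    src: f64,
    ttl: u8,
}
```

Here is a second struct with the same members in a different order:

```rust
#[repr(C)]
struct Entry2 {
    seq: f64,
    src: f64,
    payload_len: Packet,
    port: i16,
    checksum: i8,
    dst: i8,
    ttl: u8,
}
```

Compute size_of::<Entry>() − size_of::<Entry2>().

Packet: length at 0 (size 1, align 1) → ends 1; pad 1 to align 2 for magic; magic at 2 (size 2, align 2) → ends 4; proto at 4 (size 1, align 1) → ends 5; tail pad 1 to reach multiple of 2; total 6 bytes, alignment 2
payload_len at 0 (size 6, align 2) → ends 6
pad 2 to align 8 for seq
seq at 8 (size 8, align 8) → ends 16
port at 16 (size 2, align 2) → ends 18
checksum at 18 (size 1, align 1) → ends 19
dst at 19 (size 1, align 1) → ends 20
pad 4 to align 8 for src
src at 24 (size 8, align 8) → ends 32
ttl at 32 (size 1, align 1) → ends 33
tail pad 7 to reach multiple of 8
total 40 bytes, alignment 8
— Entry2 —
seq at 0 (size 8, align 8) → ends 8
src at 8 (size 8, align 8) → ends 16
payload_len at 16 (size 6, align 2) → ends 22
port at 22 (size 2, align 2) → ends 24
checksum at 24 (size 1, align 1) → ends 25
dst at 25 (size 1, align 1) → ends 26
ttl at 26 (size 1, align 1) → ends 27
tail pad 5 to reach multiple of 8
total 32 bytes, alignment 8
40 − 32 = 8

8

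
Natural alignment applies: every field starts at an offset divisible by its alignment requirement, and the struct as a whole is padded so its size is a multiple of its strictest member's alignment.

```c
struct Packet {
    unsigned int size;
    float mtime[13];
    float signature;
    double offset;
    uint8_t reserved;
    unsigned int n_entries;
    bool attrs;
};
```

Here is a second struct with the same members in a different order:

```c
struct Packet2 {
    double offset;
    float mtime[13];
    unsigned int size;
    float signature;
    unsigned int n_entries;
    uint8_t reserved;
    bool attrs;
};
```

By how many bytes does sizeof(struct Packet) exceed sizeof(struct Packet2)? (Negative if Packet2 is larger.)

@0: size [4B, align 4] → 4
@4: mtime [52B, align 4] → 56
@56: signature [4B, align 4] → 60
+4 pad (align 8)
@64: offset [8B, align 8] → 72
@72: reserved [1B, align 1] → 73
+3 pad (align 4)
@76: n_entries [4B, align 4] → 80
@80: attrs [1B, align 1] → 81
+7 tail pad (align 8)
size 88, align 8
— Packet2 —
@0: offset [8B, align 8] → 8
@8: mtime [52B, align 4] → 60
@60: size [4B, align 4] → 64
@64: signature [4B, align 4] → 68
@68: n_entries [4B, align 4] → 72
@72: reserved [1B, align 1] → 73
@73: attrs [1B, align 1] → 74
+6 tail pad (align 8)
size 80, align 8
88 − 80 = 8

8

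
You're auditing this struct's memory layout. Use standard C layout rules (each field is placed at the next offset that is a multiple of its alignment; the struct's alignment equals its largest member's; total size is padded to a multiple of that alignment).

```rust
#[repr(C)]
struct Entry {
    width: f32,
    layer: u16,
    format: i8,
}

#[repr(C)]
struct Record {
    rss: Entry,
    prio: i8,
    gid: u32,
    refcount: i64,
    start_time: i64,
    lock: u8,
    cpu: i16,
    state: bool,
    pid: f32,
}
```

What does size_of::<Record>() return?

48

Entry: @0: width [4B, align 4] → 4; @4: layer [2B, align 2] → 6; @6: format [1B, align 1] → 7; +1 tail pad (align 4); size 8, align 4
@0: rss [8B, align 4] → 8
@8: prio [1B, align 1] → 9
+3 pad (align 4)
@12: gid [4B, align 4] → 16
@16: refcount [8B, align 8] → 24
@24: start_time [8B, align 8] → 32
@32: lock [1B, align 1] → 33
+1 pad (align 2)
@34: cpu [2B, align 2] → 36
@36: state [1B, align 1] → 37
+3 pad (align 4)
@40: pid [4B, align 4] → 44
+4 tail pad (align 8)
size 48, align 8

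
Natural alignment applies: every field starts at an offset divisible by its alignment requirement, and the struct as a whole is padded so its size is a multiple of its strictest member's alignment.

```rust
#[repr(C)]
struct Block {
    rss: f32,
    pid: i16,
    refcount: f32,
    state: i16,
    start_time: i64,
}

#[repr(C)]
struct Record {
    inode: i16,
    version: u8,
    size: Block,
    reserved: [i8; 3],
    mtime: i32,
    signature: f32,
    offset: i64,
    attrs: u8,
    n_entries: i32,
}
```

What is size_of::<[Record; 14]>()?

Block: 0..4  rss  (4B, 4-aligned); 4..6  pid  (2B, 2-aligned); 6..8  -- padding (2B); 8..12  refcount  (4B, 4-aligned); 12..14  state  (2B, 2-aligned); 14..16  -- padding (2B); 16..24  start_time  (8B, 8-aligned); sizeof = 24, alignof = 8
0..2  inode  (2B, 2-aligned)
2..3  version  (1B, 1-aligned)
3..8  -- padding (5B)
8..32  size  (24B, 8-aligned)
32..35  reserved  (3B, 1-aligned)
35..36  -- padding (1B)
36..40  mtime  (4B, 4-aligned)
40..44  signature  (4B, 4-aligned)
44..48  -- padding (4B)
48..56  offset  (8B, 8-aligned)
56..57  attrs  (1B, 1-aligned)
57..60  -- padding (3B)
60..64  n_entries  (4B, 4-aligned)
sizeof = 64, alignof = 8
array of 14: 14 × 64 = 896

896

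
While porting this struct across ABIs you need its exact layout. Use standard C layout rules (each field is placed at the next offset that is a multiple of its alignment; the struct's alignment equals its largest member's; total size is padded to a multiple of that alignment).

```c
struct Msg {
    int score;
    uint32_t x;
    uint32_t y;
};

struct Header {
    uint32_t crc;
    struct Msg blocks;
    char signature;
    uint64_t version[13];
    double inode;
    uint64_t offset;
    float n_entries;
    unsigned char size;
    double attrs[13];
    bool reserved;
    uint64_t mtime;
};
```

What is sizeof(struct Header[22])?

Msg: @0: score [4B, align 4] → 4; @4: x [4B, align 4] → 8; @8: y [4B, align 4] → 12; size 12, align 4
@0: crc [4B, align 4] → 4
@4: blocks [12B, align 4] → 16
@16: signature [1B, align 1] → 17
+7 pad (align 8)
@24: version [104B, align 8] → 128
@128: inode [8B, align 8] → 136
@136: offset [8B, align 8] → 144
@144: n_entries [4B, align 4] → 148
@148: size [1B, align 1] → 149
+3 pad (align 8)
@152: attrs [104B, align 8] → 256
@256: reserved [1B, align 1] → 257
+7 pad (align 8)
@264: mtime [8B, align 8] → 272
size 272, align 8
array of 22: 22 × 272 = 5984

5984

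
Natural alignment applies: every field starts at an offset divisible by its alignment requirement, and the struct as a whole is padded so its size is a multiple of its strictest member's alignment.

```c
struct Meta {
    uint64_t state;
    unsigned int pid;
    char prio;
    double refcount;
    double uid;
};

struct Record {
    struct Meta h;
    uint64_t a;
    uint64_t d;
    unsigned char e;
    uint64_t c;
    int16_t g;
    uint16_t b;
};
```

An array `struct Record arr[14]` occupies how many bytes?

Meta: @0: state [8B, align 8] → 8; @8: pid [4B, align 4] → 12; @12: prio [1B, align 1] → 13; +3 pad (align 8); @16: refcount [8B, align 8] → 24; @24: uid [8B, align 8] → 32; size 32, align 8
@0: h [32B, align 8] → 32
@32: a [8B, align 8] → 40
@40: d [8B, align 8] → 48
@48: e [1B, align 1] → 49
+7 pad (align 8)
@56: c [8B, align 8] → 64
@64: g [2B, align 2] → 66
@66: b [2B, align 2] → 68
+4 tail pad (align 8)
size 72, align 8
array of 14: 14 × 72 = 1008

1008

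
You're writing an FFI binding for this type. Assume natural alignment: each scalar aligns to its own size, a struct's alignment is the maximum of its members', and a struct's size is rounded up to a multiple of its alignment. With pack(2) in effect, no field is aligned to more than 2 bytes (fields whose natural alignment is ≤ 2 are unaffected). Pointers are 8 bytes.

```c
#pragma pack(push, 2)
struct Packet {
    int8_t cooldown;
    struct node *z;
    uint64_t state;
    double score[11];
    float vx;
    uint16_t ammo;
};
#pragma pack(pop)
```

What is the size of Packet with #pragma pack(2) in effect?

cooldown at 0 (size 1, align 1) → ends 1
pad 1 to align 2 for z
z at 2 (size 8, align 2) → ends 10
state at 10 (size 8, align 2) → ends 18
score at 18 (size 88, align 2) → ends 106
vx at 106 (size 4, align 2) → ends 110
ammo at 110 (size 2, align 2) → ends 112
total 112 bytes, alignment 2

112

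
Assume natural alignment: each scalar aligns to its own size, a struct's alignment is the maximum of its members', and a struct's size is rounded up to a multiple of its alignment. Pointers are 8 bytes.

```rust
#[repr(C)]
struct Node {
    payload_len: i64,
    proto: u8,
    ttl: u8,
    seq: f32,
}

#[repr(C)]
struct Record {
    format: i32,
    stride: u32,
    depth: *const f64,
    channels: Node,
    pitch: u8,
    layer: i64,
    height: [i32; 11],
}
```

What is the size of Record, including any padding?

96

Node: 0..8  payload_len  (8B, 8-aligned); 8..9  proto  (1B, 1-aligned); 9..10  ttl  (1B, 1-aligned); 10..12  -- padding (2B); 12..16  seq  (4B, 4-aligned); sizeof = 16, alignof = 8
0..4  format  (4B, 4-aligned)
4..8  stride  (4B, 4-aligned)
8..16  depth  (8B, 8-aligned)
16..32  channels  (16B, 8-aligned)
32..33  pitch  (1B, 1-aligned)
33..40  -- padding (7B)
40..48  layer  (8B, 8-aligned)
48..92  height  (44B, 4-aligned)
92..96  -- tail padding (4B)
sizeof = 96, alignof = 8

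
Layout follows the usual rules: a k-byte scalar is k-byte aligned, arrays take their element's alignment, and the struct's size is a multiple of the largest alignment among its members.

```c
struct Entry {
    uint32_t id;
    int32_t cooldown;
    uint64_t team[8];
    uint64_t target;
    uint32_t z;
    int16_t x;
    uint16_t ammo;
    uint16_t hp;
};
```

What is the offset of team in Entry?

0..4  id  (4B, 4-aligned)
4..8  cooldown  (4B, 4-aligned)
8..72  team  (64B, 8-aligned)

8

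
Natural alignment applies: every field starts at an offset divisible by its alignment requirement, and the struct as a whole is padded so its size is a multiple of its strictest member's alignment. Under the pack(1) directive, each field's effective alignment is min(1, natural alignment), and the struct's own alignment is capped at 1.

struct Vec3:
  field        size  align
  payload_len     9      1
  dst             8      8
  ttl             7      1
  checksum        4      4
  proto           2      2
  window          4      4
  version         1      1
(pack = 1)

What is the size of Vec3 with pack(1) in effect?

@0: payload_len [9B, align 1] → 9
@9: dst [8B, align 1] → 17
@17: ttl [7B, align 1] → 24
@24: checksum [4B, align 1] → 28
@28: proto [2B, align 1] → 30
@30: window [4B, align 1] → 34
@34: version [1B, align 1] → 35
size 35, align 1

35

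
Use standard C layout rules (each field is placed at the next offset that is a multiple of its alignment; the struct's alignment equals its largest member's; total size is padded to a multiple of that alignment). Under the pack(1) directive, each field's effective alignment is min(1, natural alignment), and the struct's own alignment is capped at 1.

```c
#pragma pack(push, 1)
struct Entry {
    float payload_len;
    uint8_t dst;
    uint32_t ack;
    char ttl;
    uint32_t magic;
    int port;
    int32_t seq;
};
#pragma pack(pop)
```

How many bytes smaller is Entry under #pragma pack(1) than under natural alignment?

natural layout:
  payload_len at 0 (size 4, align 4) → ends 4
  dst at 4 (size 1, align 1) → ends 5
  pad 3 to align 4 for ack
  ack at 8 (size 4, align 4) → ends 12
  ttl at 12 (size 1, align 1) → ends 13
  pad 3 to align 4 for magic
  magic at 16 (size 4, align 4) → ends 20
  port at 20 (size 4, align 4) → ends 24
  seq at 24 (size 4, align 4) → ends 28
  total 28 bytes, alignment 4
packed(1) layout:
  payload_len at 0 (size 4, align 1) → ends 4
  dst at 4 (size 1, align 1) → ends 5
  ack at 5 (size 4, align 1) → ends 9
  ttl at 9 (size 1, align 1) → ends 10
  magic at 10 (size 4, align 1) → ends 14
  port at 14 (size 4, align 1) → ends 18
  seq at 18 (size 4, align 1) → ends 22
  total 22 bytes, alignment 1
28 − 22 = 6

6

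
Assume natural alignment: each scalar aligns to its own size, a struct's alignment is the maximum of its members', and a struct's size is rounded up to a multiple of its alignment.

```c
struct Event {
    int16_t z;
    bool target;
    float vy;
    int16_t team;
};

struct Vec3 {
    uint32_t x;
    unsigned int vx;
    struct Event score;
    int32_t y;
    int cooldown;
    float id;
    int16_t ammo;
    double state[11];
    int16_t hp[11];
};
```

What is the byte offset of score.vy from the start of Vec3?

12

Event: 0..2  z  (2B, 2-aligned); 2..3  target  (1B, 1-aligned); 3..4  -- padding (1B); 4..8  vy  (4B, 4-aligned); 8..10  team  (2B, 2-aligned); 10..12  -- tail padding (2B); sizeof = 12, alignof = 4
0..4  x  (4B, 4-aligned)
4..8  vx  (4B, 4-aligned)
8..20  score  (12B, 4-aligned)
within Event: vy at 4
8 + 4 = 12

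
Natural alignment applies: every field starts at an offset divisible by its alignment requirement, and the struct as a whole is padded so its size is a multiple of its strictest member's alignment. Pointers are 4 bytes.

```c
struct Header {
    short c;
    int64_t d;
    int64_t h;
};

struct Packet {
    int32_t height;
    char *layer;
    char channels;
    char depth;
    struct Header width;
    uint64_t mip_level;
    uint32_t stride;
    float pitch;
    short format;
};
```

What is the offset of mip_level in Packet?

40

Header: c at 0 (size 2, align 2) → ends 2; pad 6 to align 8 for d; d at 8 (size 8, align 8) → ends 16; h at 16 (size 8, align 8) → ends 24; total 24 bytes, alignment 8
height at 0 (size 4, align 4) → ends 4
layer at 4 (size 4, align 4) → ends 8
channels at 8 (size 1, align 1) → ends 9
depth at 9 (size 1, align 1) → ends 10
pad 6 to align 8 for width
width at 16 (size 24, align 8) → ends 40
mip_level at 40 (size 8, align 8) → ends 48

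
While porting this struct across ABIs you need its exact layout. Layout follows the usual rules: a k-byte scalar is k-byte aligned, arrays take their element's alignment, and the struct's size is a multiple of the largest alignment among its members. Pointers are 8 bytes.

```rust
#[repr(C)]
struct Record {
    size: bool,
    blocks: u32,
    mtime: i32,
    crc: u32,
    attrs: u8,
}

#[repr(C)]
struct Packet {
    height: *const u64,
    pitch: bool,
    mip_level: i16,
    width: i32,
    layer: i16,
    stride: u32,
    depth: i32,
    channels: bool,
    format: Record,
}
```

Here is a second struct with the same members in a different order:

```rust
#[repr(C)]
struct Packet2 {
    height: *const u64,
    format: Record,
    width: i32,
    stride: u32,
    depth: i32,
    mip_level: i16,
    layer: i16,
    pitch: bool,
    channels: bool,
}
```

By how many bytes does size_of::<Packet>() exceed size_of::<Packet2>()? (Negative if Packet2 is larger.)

8

Record: @0: size [1B, align 1] → 1; +3 pad (align 4); @4: blocks [4B, align 4] → 8; @8: mtime [4B, align 4] → 12; @12: crc [4B, align 4] → 16; @16: attrs [1B, align 1] → 17; +3 tail pad (align 4); size 20, align 4
@0: height [8B, align 8] → 8
@8: pitch [1B, align 1] → 9
+1 pad (align 2)
@10: mip_level [2B, align 2] → 12
@12: width [4B, align 4] → 16
@16: layer [2B, align 2] → 18
+2 pad (align 4)
@20: stride [4B, align 4] → 24
@24: depth [4B, align 4] → 28
@28: channels [1B, align 1] → 29
+3 pad (align 4)
@32: format [20B, align 4] → 52
+4 tail pad (align 8)
size 56, align 8
— Packet2 —
@0: height [8B, align 8] → 8
@8: format [20B, align 4] → 28
@28: width [4B, align 4] → 32
@32: stride [4B, align 4] → 36
@36: depth [4B, align 4] → 40
@40: mip_level [2B, align 2] → 42
@42: layer [2B, align 2] → 44
@44: pitch [1B, align 1] → 45
@45: channels [1B, align 1] → 46
+2 tail pad (align 8)
size 48, align 8
56 − 48 = 8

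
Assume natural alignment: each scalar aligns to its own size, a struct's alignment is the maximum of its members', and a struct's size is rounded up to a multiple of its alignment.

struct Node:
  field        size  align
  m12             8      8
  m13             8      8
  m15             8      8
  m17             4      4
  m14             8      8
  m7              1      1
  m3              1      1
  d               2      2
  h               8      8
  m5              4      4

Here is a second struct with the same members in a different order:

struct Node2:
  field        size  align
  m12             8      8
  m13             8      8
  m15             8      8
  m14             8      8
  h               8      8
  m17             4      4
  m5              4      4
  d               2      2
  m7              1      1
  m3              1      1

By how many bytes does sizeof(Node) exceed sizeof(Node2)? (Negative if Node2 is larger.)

m12 at 0 (size 8, align 8) → ends 8
m13 at 8 (size 8, align 8) → ends 16
m15 at 16 (size 8, align 8) → ends 24
m17 at 24 (size 4, align 4) → ends 28
pad 4 to align 8 for m14
m14 at 32 (size 8, align 8) → ends 40
m7 at 40 (size 1, align 1) → ends 41
m3 at 41 (size 1, align 1) → ends 42
d at 42 (size 2, align 2) → ends 44
pad 4 to align 8 for h
h at 48 (size 8, align 8) → ends 56
m5 at 56 (size 4, align 4) → ends 60
tail pad 4 to reach multiple of 8
total 64 bytes, alignment 8
— Node2 —
m12 at 0 (size 8, align 8) → ends 8
m13 at 8 (size 8, align 8) → ends 16
m15 at 16 (size 8, align 8) → ends 24
m14 at 24 (size 8, align 8) → ends 32
h at 32 (size 8, align 8) → ends 40
m17 at 40 (size 4, align 4) → ends 44
m5 at 44 (size 4, align 4) → ends 48
d at 48 (size 2, align 2) → ends 50
m7 at 50 (size 1, align 1) → ends 51
m3 at 51 (size 1, align 1) → ends 52
tail pad 4 to reach multiple of 8
total 56 bytes, alignment 8
64 − 56 = 8

8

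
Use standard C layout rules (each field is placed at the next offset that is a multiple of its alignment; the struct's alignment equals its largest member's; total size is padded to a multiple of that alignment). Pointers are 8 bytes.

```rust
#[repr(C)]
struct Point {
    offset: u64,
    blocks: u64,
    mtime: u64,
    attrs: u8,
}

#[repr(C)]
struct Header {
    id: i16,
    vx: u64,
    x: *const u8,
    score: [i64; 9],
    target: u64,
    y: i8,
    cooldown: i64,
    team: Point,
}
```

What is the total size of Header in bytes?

Point: 0..8  offset  (8B, 8-aligned); 8..16  blocks  (8B, 8-aligned); 16..24  mtime  (8B, 8-aligned); 24..25  attrs  (1B, 1-aligned); 25..32  -- tail padding (7B); sizeof = 32, alignof = 8
0..2  id  (2B, 2-aligned)
2..8  -- padding (6B)
8..16  vx  (8B, 8-aligned)
16..24  x  (8B, 8-aligned)
24..96  score  (72B, 8-aligned)
96..104  target  (8B, 8-aligned)
104..105  y  (1B, 1-aligned)
105..112  -- padding (7B)
112..120  cooldown  (8B, 8-aligned)
120..152  team  (32B, 8-aligned)
sizeof = 152, alignof = 8

152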